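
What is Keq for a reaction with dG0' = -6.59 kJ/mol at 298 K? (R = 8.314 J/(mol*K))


Keq = exp(-dG0 * 1000 / (R * T))
Keq = exp(-(-6.59) * 1000 / (8.314 * 298))
Keq = 14.2943

14.2943


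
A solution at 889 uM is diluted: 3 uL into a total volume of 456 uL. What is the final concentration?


C2 = C1 * V1 / V2
C2 = 889 * 3 / 456
C2 = 5.8487 uM

5.8487 uM


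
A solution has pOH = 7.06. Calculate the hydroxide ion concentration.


[OH-] = 10^(-pOH)
[OH-] = 10^(-7.06)
[OH-] = 8.710e-08 M

8.710e-08 M


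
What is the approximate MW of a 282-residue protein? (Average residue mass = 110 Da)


MW = n_residues * 110 Da
MW = 282 * 110
MW = 31020 Da

31020 Da


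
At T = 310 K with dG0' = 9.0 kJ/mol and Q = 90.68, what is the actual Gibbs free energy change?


dG = dG0' + RT * ln(Q) / 1000
dG = 9.0 + 8.314 * 310 * ln(90.68) / 1000
dG = 20.6169 kJ/mol

20.6169 kJ/mol


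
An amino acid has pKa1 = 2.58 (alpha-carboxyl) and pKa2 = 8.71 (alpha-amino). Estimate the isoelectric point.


pI = (pKa1 + pKa2) / 2
pI = (2.58 + 8.71) / 2
pI = 5.645

5.645


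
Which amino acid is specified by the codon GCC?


Standard genetic code lookup.
Codon GCC -> Ala

Ala


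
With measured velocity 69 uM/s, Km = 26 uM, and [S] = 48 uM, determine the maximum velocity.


Vmax = v * (Km + [S]) / [S]
Vmax = 69 * (26 + 48) / 48
Vmax = 106.375 uM/s

106.375 uM/s


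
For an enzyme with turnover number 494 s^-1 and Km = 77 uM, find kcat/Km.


Catalytic efficiency = kcat / Km
= 494 / 77
= 6.4156 uM^-1*s^-1

6.4156 uM^-1*s^-1


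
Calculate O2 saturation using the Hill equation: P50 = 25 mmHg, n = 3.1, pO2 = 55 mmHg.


Y = pO2^n / (P50^n + pO2^n)
Y = 55^3.1 / (25^3.1 + 55^3.1)
Y = 92.01%

92.01%


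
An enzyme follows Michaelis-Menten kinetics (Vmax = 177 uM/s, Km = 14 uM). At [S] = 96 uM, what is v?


v = Vmax * [S] / (Km + [S])
v = 177 * 96 / (14 + 96)
v = 154.4727 uM/s

154.4727 uM/s


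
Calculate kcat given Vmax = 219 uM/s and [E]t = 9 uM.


kcat = Vmax / [E]t
kcat = 219 / 9
kcat = 24.3333 s^-1

24.3333 s^-1


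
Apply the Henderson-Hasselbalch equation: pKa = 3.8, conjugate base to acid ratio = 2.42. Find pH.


pH = pKa + log10([A-]/[HA])
pH = 3.8 + log10(2.42)
pH = 4.1838

4.1838


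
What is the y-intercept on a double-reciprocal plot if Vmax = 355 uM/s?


y-intercept = 1/Vmax
= 1/355
= 0.0028 s/uM

0.0028 s/uM


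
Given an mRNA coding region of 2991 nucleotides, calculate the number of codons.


codons = nucleotides / 3
codons = 2991 / 3 = 997

997


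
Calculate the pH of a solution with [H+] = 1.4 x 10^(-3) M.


pH = -log10([H+])
pH = -log10(1.4 x 10^(-3))
pH = 2.8539

2.8539


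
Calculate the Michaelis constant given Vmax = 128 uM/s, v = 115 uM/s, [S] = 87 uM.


Km = [S] * (Vmax - v) / v
Km = 87 * (128 - 115) / 115
Km = 9.8348 uM

9.8348 uM


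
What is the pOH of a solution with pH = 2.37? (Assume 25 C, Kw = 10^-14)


pOH = 14 - pH
pOH = 14 - 2.37
pOH = 11.63

11.63


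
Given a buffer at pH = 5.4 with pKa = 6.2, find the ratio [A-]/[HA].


[A-]/[HA] = 10^(pH - pKa)
= 10^(5.4 - 6.2)
= 0.1585

0.1585


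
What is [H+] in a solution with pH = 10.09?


[H+] = 10^(-pH)
[H+] = 10^(-10.09)
[H+] = 8.128e-11 M

8.128e-11 M


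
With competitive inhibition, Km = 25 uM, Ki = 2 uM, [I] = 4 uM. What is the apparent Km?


Km_app = Km * (1 + [I]/Ki)
Km_app = 25 * (1 + 4/2)
Km_app = 75.0 uM

75.0 uM


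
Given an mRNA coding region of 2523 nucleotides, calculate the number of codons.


codons = nucleotides / 3
codons = 2523 / 3 = 841

841


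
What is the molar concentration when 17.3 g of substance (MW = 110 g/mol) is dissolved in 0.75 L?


C = (mass / MW) / volume
C = (17.3 / 110) / 0.75
C = 0.2097 M

0.2097 M


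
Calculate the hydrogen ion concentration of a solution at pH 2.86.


[H+] = 10^(-pH)
[H+] = 10^(-2.86)
[H+] = 0.0014 M

0.0014 M


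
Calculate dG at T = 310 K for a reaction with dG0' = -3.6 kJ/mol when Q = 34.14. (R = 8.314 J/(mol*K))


dG = dG0' + RT * ln(Q) / 1000
dG = -3.6 + 8.314 * 310 * ln(34.14) / 1000
dG = 5.4992 kJ/mol

5.4992 kJ/mol


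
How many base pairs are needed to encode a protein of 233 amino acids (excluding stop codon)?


Each amino acid = 1 codon = 3 bp
bp = 233 * 3 = 699 bp

699 bp


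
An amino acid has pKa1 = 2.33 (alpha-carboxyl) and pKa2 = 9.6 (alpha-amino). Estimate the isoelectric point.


pI = (pKa1 + pKa2) / 2
pI = (2.33 + 9.6) / 2
pI = 5.965

5.965


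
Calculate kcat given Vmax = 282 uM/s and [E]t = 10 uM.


kcat = Vmax / [E]t
kcat = 282 / 10
kcat = 28.2 s^-1

28.2 s^-1


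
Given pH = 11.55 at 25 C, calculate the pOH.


pOH = 14 - pH
pOH = 14 - 11.55
pOH = 2.45

2.45


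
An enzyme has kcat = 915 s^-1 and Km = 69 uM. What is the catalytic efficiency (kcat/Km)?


Catalytic efficiency = kcat / Km
= 915 / 69
= 13.2609 uM^-1*s^-1

13.2609 uM^-1*s^-1


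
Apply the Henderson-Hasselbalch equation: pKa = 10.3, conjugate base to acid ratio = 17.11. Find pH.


pH = pKa + log10([A-]/[HA])
pH = 10.3 + log10(17.11)
pH = 11.5333

11.5333


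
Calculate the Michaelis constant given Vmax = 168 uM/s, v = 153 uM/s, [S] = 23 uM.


Km = [S] * (Vmax - v) / v
Km = 23 * (168 - 153) / 153
Km = 2.2549 uM

2.2549 uM


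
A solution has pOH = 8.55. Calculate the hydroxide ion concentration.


[OH-] = 10^(-pOH)
[OH-] = 10^(-8.55)
[OH-] = 2.818e-09 M

2.818e-09 M


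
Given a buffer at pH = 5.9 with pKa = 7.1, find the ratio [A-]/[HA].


[A-]/[HA] = 10^(pH - pKa)
= 10^(5.9 - 7.1)
= 0.0631

0.0631


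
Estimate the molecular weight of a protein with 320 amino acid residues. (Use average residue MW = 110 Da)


MW = n_residues * 110 Da
MW = 320 * 110
MW = 35200 Da

35200 Da


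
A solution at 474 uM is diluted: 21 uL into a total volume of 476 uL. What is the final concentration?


C2 = C1 * V1 / V2
C2 = 474 * 21 / 476
C2 = 20.9118 uM

20.9118 uM


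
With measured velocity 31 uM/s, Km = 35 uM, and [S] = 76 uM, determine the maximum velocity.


Vmax = v * (Km + [S]) / [S]
Vmax = 31 * (35 + 76) / 76
Vmax = 45.2763 uM/s

45.2763 uM/s


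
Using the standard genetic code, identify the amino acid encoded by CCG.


Standard genetic code lookup.
Codon CCG -> Pro

Pro


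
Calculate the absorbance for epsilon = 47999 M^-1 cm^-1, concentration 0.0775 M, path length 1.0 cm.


A = epsilon * c * l
A = 47999 * 0.0775 * 1.0
A = 3719.9225

3719.9225


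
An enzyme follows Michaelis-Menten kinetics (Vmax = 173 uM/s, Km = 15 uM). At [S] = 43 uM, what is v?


v = Vmax * [S] / (Km + [S])
v = 173 * 43 / (15 + 43)
v = 128.2586 uM/s

128.2586 uM/s


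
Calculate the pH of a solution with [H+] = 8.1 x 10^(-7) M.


pH = -log10([H+])
pH = -log10(8.1 x 10^(-7))
pH = 6.0915

6.0915


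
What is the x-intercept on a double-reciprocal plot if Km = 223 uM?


x-intercept = -1/Km
= -1/223
= -0.0045 1/uM

-0.0045 1/uM


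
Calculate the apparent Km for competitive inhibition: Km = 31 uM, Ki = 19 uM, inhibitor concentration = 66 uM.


Km_app = Km * (1 + [I]/Ki)
Km_app = 31 * (1 + 66/19)
Km_app = 138.6842 uM

138.6842 uM


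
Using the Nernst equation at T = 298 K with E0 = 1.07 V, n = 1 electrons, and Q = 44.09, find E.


E = E0 - (RT/nF) * ln(Q)
E = 1.07 - (8.314 * 298 / (1 * 96485)) * ln(44.09)
E = 0.9728 V

0.9728 V


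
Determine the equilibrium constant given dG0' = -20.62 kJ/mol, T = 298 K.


Keq = exp(-dG0 * 1000 / (R * T))
Keq = exp(-(-20.62) * 1000 / (8.314 * 298))
Keq = 4116.1119

4116.1119


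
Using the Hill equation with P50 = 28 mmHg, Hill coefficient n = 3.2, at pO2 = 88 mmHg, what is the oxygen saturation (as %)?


Y = pO2^n / (P50^n + pO2^n)
Y = 88^3.2 / (28^3.2 + 88^3.2)
Y = 97.5%

97.5%


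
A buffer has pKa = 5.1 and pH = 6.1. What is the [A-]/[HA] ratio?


[A-]/[HA] = 10^(pH - pKa)
= 10^(6.1 - 5.1)
= 10.0

10.0


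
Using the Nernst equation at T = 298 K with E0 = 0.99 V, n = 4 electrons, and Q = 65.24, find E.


E = E0 - (RT/nF) * ln(Q)
E = 0.99 - (8.314 * 298 / (4 * 96485)) * ln(65.24)
E = 0.9632 V

0.9632 V


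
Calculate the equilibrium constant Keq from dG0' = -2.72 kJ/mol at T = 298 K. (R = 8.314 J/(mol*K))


Keq = exp(-dG0 * 1000 / (R * T))
Keq = exp(-(-2.72) * 1000 / (8.314 * 298))
Keq = 2.9977

2.9977


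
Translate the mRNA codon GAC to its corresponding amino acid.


Standard genetic code lookup.
Codon GAC -> Asp

Asp


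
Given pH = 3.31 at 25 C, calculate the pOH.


pOH = 14 - pH
pOH = 14 - 3.31
pOH = 10.69

10.69


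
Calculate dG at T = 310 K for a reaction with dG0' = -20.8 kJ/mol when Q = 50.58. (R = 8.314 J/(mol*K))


dG = dG0' + RT * ln(Q) / 1000
dG = -20.8 + 8.314 * 310 * ln(50.58) / 1000
dG = -10.6877 kJ/mol

-10.6877 kJ/mol


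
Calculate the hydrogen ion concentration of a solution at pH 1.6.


[H+] = 10^(-pH)
[H+] = 10^(-1.6)
[H+] = 0.0251 M

0.0251 M


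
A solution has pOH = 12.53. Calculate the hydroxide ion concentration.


[OH-] = 10^(-pOH)
[OH-] = 10^(-12.53)
[OH-] = 2.951e-13 M

2.951e-13 M


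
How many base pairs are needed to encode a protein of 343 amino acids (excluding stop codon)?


Each amino acid = 1 codon = 3 bp
bp = 343 * 3 = 1029 bp

1029 bp


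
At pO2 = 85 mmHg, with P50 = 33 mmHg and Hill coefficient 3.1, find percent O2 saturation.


Y = pO2^n / (P50^n + pO2^n)
Y = 85^3.1 / (33^3.1 + 85^3.1)
Y = 94.95%

94.95%


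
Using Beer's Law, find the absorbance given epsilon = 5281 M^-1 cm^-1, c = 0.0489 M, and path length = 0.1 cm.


A = epsilon * c * l
A = 5281 * 0.0489 * 0.1
A = 25.8241

25.8241


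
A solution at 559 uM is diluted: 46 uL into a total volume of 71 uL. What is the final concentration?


C2 = C1 * V1 / V2
C2 = 559 * 46 / 71
C2 = 362.169 uM

362.169 uM


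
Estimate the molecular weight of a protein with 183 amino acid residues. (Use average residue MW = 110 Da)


MW = n_residues * 110 Da
MW = 183 * 110
MW = 20130 Da

20130 Da


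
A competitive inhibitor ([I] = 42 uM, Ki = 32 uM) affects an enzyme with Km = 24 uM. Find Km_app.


Km_app = Km * (1 + [I]/Ki)
Km_app = 24 * (1 + 42/32)
Km_app = 55.5 uM

55.5 uM


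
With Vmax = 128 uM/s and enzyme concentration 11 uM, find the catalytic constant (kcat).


kcat = Vmax / [E]t
kcat = 128 / 11
kcat = 11.6364 s^-1

11.6364 s^-1


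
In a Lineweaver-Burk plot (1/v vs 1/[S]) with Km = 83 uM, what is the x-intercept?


x-intercept = -1/Km
= -1/83
= -0.012 1/uM

-0.012 1/uM


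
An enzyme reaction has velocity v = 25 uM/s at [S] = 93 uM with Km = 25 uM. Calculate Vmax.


Vmax = v * (Km + [S]) / [S]
Vmax = 25 * (25 + 93) / 93
Vmax = 31.7204 uM/s

31.7204 uM/s


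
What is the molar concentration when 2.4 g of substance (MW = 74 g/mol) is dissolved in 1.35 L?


C = (mass / MW) / volume
C = (2.4 / 74) / 1.35
C = 0.024 M

0.024 M


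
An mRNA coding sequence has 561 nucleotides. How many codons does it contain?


codons = nucleotides / 3
codons = 561 / 3 = 187

187


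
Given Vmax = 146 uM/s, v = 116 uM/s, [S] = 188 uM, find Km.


Km = [S] * (Vmax - v) / v
Km = 188 * (146 - 116) / 116
Km = 48.6207 uM

48.6207 uM


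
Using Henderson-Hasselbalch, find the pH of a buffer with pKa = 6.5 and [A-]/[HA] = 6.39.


pH = pKa + log10([A-]/[HA])
pH = 6.5 + log10(6.39)
pH = 7.3055

7.3055


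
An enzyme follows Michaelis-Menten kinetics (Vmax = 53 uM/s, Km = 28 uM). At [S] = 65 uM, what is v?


v = Vmax * [S] / (Km + [S])
v = 53 * 65 / (28 + 65)
v = 37.043 uM/s

37.043 uM/s


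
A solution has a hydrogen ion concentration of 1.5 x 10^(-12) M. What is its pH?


pH = -log10([H+])
pH = -log10(1.5 x 10^(-12))
pH = 11.8239

11.8239


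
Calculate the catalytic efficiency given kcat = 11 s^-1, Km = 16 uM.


Catalytic efficiency = kcat / Km
= 11 / 16
= 0.6875 uM^-1*s^-1

0.6875 uM^-1*s^-1


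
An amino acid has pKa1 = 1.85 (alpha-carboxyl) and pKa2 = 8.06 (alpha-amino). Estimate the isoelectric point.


pI = (pKa1 + pKa2) / 2
pI = (1.85 + 8.06) / 2
pI = 4.955

4.955


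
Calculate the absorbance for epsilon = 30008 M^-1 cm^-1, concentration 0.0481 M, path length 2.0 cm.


A = epsilon * c * l
A = 30008 * 0.0481 * 2.0
A = 2886.7696

2886.7696


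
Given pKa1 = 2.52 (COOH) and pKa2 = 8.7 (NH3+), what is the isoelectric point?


pI = (pKa1 + pKa2) / 2
pI = (2.52 + 8.7) / 2
pI = 5.61

5.61


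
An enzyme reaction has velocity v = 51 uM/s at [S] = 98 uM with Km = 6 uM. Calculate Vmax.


Vmax = v * (Km + [S]) / [S]
Vmax = 51 * (6 + 98) / 98
Vmax = 54.1224 uM/s

54.1224 uM/s


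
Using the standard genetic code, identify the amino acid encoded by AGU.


Standard genetic code lookup.
Codon AGU -> Ser

Ser


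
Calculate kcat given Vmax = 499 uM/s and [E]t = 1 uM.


kcat = Vmax / [E]t
kcat = 499 / 1
kcat = 499.0 s^-1

499.0 s^-1


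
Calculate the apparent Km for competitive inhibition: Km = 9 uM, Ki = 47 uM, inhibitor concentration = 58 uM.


Km_app = Km * (1 + [I]/Ki)
Km_app = 9 * (1 + 58/47)
Km_app = 20.1064 uM

20.1064 uM


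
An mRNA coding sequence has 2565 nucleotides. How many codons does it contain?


codons = nucleotides / 3
codons = 2565 / 3 = 855

855


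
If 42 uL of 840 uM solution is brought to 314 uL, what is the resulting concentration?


C2 = C1 * V1 / V2
C2 = 840 * 42 / 314
C2 = 112.3567 uM

112.3567 uM


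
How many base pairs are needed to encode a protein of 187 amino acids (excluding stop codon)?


Each amino acid = 1 codon = 3 bp
bp = 187 * 3 = 561 bp

561 bp


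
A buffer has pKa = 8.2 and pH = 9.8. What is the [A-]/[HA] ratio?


[A-]/[HA] = 10^(pH - pKa)
= 10^(9.8 - 8.2)
= 39.8107

39.8107


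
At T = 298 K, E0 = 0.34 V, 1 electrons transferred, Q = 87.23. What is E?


E = E0 - (RT/nF) * ln(Q)
E = 0.34 - (8.314 * 298 / (1 * 96485)) * ln(87.23)
E = 0.2253 V

0.2253 V


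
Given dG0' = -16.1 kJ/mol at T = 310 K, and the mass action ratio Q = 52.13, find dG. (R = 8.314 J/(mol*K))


dG = dG0' + RT * ln(Q) / 1000
dG = -16.1 + 8.314 * 310 * ln(52.13) / 1000
dG = -5.9099 kJ/mol

-5.9099 kJ/mol


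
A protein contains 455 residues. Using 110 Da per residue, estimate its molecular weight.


MW = n_residues * 110 Da
MW = 455 * 110
MW = 50050 Da

50050 Da


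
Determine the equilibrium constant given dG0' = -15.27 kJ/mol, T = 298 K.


Keq = exp(-dG0 * 1000 / (R * T))
Keq = exp(-(-15.27) * 1000 / (8.314 * 298))
Keq = 474.9892

474.9892


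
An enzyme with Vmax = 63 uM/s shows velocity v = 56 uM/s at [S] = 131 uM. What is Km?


Km = [S] * (Vmax - v) / v
Km = 131 * (63 - 56) / 56
Km = 16.375 uM

16.375 uM


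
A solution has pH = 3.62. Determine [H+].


[H+] = 10^(-pH)
[H+] = 10^(-3.62)
[H+] = 2.399e-04 M

2.399e-04 M


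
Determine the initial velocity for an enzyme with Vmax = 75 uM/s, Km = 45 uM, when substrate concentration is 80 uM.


v = Vmax * [S] / (Km + [S])
v = 75 * 80 / (45 + 80)
v = 48.0 uM/s

48.0 uM/s


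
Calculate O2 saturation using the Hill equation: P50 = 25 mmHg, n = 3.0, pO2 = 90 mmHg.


Y = pO2^n / (P50^n + pO2^n)
Y = 90^3.0 / (25^3.0 + 90^3.0)
Y = 97.9%

97.9%


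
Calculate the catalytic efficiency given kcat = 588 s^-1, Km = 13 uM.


Catalytic efficiency = kcat / Km
= 588 / 13
= 45.2308 uM^-1*s^-1

45.2308 uM^-1*s^-1


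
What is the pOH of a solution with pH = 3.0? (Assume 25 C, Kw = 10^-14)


pOH = 14 - pH
pOH = 14 - 3.0
pOH = 11.0

11.0


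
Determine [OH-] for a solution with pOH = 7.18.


[OH-] = 10^(-pOH)
[OH-] = 10^(-7.18)
[OH-] = 6.607e-08 M

6.607e-08 M


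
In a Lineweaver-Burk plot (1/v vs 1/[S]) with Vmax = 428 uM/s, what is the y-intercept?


y-intercept = 1/Vmax
= 1/428
= 0.0023 s/uM

0.0023 s/uM


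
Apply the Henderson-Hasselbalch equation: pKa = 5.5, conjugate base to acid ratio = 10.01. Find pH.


pH = pKa + log10([A-]/[HA])
pH = 5.5 + log10(10.01)
pH = 6.5004

6.5004


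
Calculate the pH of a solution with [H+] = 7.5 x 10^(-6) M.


pH = -log10([H+])
pH = -log10(7.5 x 10^(-6))
pH = 5.1249

5.1249


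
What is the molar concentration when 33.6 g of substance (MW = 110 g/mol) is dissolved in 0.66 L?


C = (mass / MW) / volume
C = (33.6 / 110) / 0.66
C = 0.4628 M

0.4628 M


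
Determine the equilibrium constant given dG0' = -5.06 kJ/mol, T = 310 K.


Keq = exp(-dG0 * 1000 / (R * T))
Keq = exp(-(-5.06) * 1000 / (8.314 * 310))
Keq = 7.1225

7.1225


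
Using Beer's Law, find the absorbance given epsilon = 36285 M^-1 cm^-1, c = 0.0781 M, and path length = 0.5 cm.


A = epsilon * c * l
A = 36285 * 0.0781 * 0.5
A = 1416.9293

1416.9293


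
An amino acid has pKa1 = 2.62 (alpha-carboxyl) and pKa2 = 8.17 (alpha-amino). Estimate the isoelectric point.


pI = (pKa1 + pKa2) / 2
pI = (2.62 + 8.17) / 2
pI = 5.395

5.395


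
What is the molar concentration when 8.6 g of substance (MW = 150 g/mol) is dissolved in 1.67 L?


C = (mass / MW) / volume
C = (8.6 / 150) / 1.67
C = 0.0343 M

0.0343 M


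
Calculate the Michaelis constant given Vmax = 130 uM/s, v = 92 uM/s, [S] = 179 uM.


Km = [S] * (Vmax - v) / v
Km = 179 * (130 - 92) / 92
Km = 73.9348 uM

73.9348 uM


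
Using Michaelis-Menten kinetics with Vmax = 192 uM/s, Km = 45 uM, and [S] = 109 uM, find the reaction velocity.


v = Vmax * [S] / (Km + [S])
v = 192 * 109 / (45 + 109)
v = 135.8961 uM/s

135.8961 uM/s


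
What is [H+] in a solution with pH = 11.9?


[H+] = 10^(-pH)
[H+] = 10^(-11.9)
[H+] = 1.259e-12 M

1.259e-12 M


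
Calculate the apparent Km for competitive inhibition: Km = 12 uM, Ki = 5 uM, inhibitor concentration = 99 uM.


Km_app = Km * (1 + [I]/Ki)
Km_app = 12 * (1 + 99/5)
Km_app = 249.6 uM

249.6 uM


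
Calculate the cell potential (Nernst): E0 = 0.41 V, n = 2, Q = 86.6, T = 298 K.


E = E0 - (RT/nF) * ln(Q)
E = 0.41 - (8.314 * 298 / (2 * 96485)) * ln(86.6)
E = 0.3527 V

0.3527 V


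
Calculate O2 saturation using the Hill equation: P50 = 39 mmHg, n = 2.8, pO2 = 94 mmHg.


Y = pO2^n / (P50^n + pO2^n)
Y = 94^2.8 / (39^2.8 + 94^2.8)
Y = 92.15%

92.15%


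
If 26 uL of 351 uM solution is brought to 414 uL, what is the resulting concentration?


C2 = C1 * V1 / V2
C2 = 351 * 26 / 414
C2 = 22.0435 uM

22.0435 uM


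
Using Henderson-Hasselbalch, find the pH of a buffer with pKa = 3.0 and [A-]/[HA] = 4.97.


pH = pKa + log10([A-]/[HA])
pH = 3.0 + log10(4.97)
pH = 3.6964

3.6964


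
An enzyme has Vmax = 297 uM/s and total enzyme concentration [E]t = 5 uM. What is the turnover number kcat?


kcat = Vmax / [E]t
kcat = 297 / 5
kcat = 59.4 s^-1

59.4 s^-1


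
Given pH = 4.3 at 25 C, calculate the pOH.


pOH = 14 - pH
pOH = 14 - 4.3
pOH = 9.7

9.7


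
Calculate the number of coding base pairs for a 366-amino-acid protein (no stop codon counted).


Each amino acid = 1 codon = 3 bp
bp = 366 * 3 = 1098 bp

1098 bp


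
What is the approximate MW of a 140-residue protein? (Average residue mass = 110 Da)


MW = n_residues * 110 Da
MW = 140 * 110
MW = 15400 Da

15400 Da


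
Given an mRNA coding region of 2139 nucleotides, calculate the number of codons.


codons = nucleotides / 3
codons = 2139 / 3 = 713

713


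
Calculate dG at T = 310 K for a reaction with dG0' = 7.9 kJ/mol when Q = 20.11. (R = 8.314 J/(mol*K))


dG = dG0' + RT * ln(Q) / 1000
dG = 7.9 + 8.314 * 310 * ln(20.11) / 1000
dG = 15.6352 kJ/mol

15.6352 kJ/mol


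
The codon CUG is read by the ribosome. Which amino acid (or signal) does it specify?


Standard genetic code lookup.
Codon CUG -> Leu

Leu


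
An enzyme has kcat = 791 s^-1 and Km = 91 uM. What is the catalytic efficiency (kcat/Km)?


Catalytic efficiency = kcat / Km
= 791 / 91
= 8.6923 uM^-1*s^-1

8.6923 uM^-1*s^-1


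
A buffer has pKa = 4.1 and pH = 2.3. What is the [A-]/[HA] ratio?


[A-]/[HA] = 10^(pH - pKa)
= 10^(2.3 - 4.1)
= 0.0158

0.0158


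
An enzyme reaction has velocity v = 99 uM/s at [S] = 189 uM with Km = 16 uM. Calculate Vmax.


Vmax = v * (Km + [S]) / [S]
Vmax = 99 * (16 + 189) / 189
Vmax = 107.381 uM/s

107.381 uM/s


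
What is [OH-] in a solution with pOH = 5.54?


[OH-] = 10^(-pOH)
[OH-] = 10^(-5.54)
[OH-] = 2.884e-06 M

2.884e-06 M


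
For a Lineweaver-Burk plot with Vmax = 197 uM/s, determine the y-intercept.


y-intercept = 1/Vmax
= 1/197
= 0.0051 s/uM

0.0051 s/uM


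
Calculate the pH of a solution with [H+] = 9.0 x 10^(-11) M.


pH = -log10([H+])
pH = -log10(9.0 x 10^(-11))
pH = 10.0458

10.0458


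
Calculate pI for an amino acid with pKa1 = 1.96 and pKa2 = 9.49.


pI = (pKa1 + pKa2) / 2
pI = (1.96 + 9.49) / 2
pI = 5.725

5.725


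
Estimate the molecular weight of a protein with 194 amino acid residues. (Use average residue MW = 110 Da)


MW = n_residues * 110 Da
MW = 194 * 110
MW = 21340 Da

21340 Da


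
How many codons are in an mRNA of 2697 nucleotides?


codons = nucleotides / 3
codons = 2697 / 3 = 899

899


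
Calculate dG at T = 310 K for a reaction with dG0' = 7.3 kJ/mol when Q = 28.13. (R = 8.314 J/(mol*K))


dG = dG0' + RT * ln(Q) / 1000
dG = 7.3 + 8.314 * 310 * ln(28.13) / 1000
dG = 15.9002 kJ/mol

15.9002 kJ/mol


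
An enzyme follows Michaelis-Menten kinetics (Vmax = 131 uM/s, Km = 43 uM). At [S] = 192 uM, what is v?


v = Vmax * [S] / (Km + [S])
v = 131 * 192 / (43 + 192)
v = 107.0298 uM/s

107.0298 uM/s


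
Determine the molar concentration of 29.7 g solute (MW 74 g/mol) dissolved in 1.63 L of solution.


C = (mass / MW) / volume
C = (29.7 / 74) / 1.63
C = 0.2462 M

0.2462 M


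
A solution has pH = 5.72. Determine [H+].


[H+] = 10^(-pH)
[H+] = 10^(-5.72)
[H+] = 1.905e-06 M

1.905e-06 M


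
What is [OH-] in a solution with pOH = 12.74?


[OH-] = 10^(-pOH)
[OH-] = 10^(-12.74)
[OH-] = 1.820e-13 M

1.820e-13 M


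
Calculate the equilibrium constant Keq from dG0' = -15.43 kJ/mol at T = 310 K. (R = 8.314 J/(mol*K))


Keq = exp(-dG0 * 1000 / (R * T))
Keq = exp(-(-15.43) * 1000 / (8.314 * 310))
Keq = 398.1356

398.1356


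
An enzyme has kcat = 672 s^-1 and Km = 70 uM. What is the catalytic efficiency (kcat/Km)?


Catalytic efficiency = kcat / Km
= 672 / 70
= 9.6 uM^-1*s^-1

9.6 uM^-1*s^-1


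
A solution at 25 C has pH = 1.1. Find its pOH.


pOH = 14 - pH
pOH = 14 - 1.1
pOH = 12.9

12.9


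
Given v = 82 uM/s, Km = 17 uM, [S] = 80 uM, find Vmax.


Vmax = v * (Km + [S]) / [S]
Vmax = 82 * (17 + 80) / 80
Vmax = 99.425 uM/s

99.425 uM/s


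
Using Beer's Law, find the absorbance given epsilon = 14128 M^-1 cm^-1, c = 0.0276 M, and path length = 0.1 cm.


A = epsilon * c * l
A = 14128 * 0.0276 * 0.1
A = 38.9933

38.9933


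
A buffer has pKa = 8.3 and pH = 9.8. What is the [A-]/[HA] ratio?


[A-]/[HA] = 10^(pH - pKa)
= 10^(9.8 - 8.3)
= 31.6228

31.6228


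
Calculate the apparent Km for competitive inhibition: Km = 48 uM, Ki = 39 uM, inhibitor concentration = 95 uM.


Km_app = Km * (1 + [I]/Ki)
Km_app = 48 * (1 + 95/39)
Km_app = 164.9231 uM

164.9231 uM


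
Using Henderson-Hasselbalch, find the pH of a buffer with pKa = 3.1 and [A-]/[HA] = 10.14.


pH = pKa + log10([A-]/[HA])
pH = 3.1 + log10(10.14)
pH = 4.106

4.106


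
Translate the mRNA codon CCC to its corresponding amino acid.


Standard genetic code lookup.
Codon CCC -> Pro

Pro


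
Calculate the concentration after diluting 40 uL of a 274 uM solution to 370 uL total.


C2 = C1 * V1 / V2
C2 = 274 * 40 / 370
C2 = 29.6216 uM

29.6216 uM


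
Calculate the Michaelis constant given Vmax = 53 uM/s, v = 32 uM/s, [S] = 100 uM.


Km = [S] * (Vmax - v) / v
Km = 100 * (53 - 32) / 32
Km = 65.625 uM

65.625 uM


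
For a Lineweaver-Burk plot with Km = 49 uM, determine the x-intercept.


x-intercept = -1/Km
= -1/49
= -0.0204 1/uM

-0.0204 1/uM


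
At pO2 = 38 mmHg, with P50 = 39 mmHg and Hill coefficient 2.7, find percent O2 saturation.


Y = pO2^n / (P50^n + pO2^n)
Y = 38^2.7 / (39^2.7 + 38^2.7)
Y = 48.25%

48.25%


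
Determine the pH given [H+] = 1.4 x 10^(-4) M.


pH = -log10([H+])
pH = -log10(1.4 x 10^(-4))
pH = 3.8539

3.8539


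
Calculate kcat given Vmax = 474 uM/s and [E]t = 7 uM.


kcat = Vmax / [E]t
kcat = 474 / 7
kcat = 67.7143 s^-1

67.7143 s^-1


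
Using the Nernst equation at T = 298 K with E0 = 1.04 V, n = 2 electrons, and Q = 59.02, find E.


E = E0 - (RT/nF) * ln(Q)
E = 1.04 - (8.314 * 298 / (2 * 96485)) * ln(59.02)
E = 0.9876 V

0.9876 V


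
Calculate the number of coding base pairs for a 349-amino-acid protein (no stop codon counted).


Each amino acid = 1 codon = 3 bp
bp = 349 * 3 = 1047 bp

1047 bp


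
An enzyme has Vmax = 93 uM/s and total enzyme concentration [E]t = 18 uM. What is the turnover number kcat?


kcat = Vmax / [E]t
kcat = 93 / 18
kcat = 5.1667 s^-1

5.1667 s^-1


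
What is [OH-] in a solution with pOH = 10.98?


[OH-] = 10^(-pOH)
[OH-] = 10^(-10.98)
[OH-] = 1.047e-11 M

1.047e-11 M


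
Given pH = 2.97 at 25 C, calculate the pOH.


pOH = 14 - pH
pOH = 14 - 2.97
pOH = 11.03

11.03


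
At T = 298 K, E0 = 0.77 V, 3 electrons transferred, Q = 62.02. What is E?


E = E0 - (RT/nF) * ln(Q)
E = 0.77 - (8.314 * 298 / (3 * 96485)) * ln(62.02)
E = 0.7347 V

0.7347 V


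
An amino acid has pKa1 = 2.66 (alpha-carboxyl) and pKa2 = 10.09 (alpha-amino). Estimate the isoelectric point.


pI = (pKa1 + pKa2) / 2
pI = (2.66 + 10.09) / 2
pI = 6.375

6.375


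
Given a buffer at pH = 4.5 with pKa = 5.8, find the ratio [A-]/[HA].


[A-]/[HA] = 10^(pH - pKa)
= 10^(4.5 - 5.8)
= 0.0501

0.0501


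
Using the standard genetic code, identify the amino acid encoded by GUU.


Standard genetic code lookup.
Codon GUU -> Val

Val


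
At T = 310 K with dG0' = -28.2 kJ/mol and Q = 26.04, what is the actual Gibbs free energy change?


dG = dG0' + RT * ln(Q) / 1000
dG = -28.2 + 8.314 * 310 * ln(26.04) / 1000
dG = -19.7988 kJ/mol

-19.7988 kJ/mol


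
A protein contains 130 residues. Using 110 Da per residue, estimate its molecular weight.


MW = n_residues * 110 Da
MW = 130 * 110
MW = 14300 Da

14300 Da


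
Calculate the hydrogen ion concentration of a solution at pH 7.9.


[H+] = 10^(-pH)
[H+] = 10^(-7.9)
[H+] = 1.259e-08 M

1.259e-08 M


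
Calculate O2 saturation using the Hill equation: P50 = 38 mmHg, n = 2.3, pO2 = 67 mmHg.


Y = pO2^n / (P50^n + pO2^n)
Y = 67^2.3 / (38^2.3 + 67^2.3)
Y = 78.66%

78.66%


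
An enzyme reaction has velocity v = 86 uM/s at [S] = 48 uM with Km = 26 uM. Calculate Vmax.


Vmax = v * (Km + [S]) / [S]
Vmax = 86 * (26 + 48) / 48
Vmax = 132.5833 uM/s

132.5833 uM/s


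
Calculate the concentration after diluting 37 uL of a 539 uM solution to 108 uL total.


C2 = C1 * V1 / V2
C2 = 539 * 37 / 108
C2 = 184.6574 uM

184.6574 uM


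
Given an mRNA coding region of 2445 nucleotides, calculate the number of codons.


codons = nucleotides / 3
codons = 2445 / 3 = 815

815


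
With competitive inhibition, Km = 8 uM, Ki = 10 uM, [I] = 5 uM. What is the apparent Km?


Km_app = Km * (1 + [I]/Ki)
Km_app = 8 * (1 + 5/10)
Km_app = 12.0 uM

12.0 uM


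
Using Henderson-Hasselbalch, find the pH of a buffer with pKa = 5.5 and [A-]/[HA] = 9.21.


pH = pKa + log10([A-]/[HA])
pH = 5.5 + log10(9.21)
pH = 6.4643

6.4643


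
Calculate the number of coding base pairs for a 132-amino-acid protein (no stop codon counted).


Each amino acid = 1 codon = 3 bp
bp = 132 * 3 = 396 bp

396 bp


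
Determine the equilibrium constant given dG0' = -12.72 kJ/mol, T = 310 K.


Keq = exp(-dG0 * 1000 / (R * T))
Keq = exp(-(-12.72) * 1000 / (8.314 * 310))
Keq = 139.1178

139.1178


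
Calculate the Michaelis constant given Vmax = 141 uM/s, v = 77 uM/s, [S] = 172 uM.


Km = [S] * (Vmax - v) / v
Km = 172 * (141 - 77) / 77
Km = 142.961 uM

142.961 uM


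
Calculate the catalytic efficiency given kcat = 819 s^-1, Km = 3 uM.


Catalytic efficiency = kcat / Km
= 819 / 3
= 273.0 uM^-1*s^-1

273.0 uM^-1*s^-1


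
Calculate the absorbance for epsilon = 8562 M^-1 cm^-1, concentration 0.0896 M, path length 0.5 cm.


A = epsilon * c * l
A = 8562 * 0.0896 * 0.5
A = 383.5776

383.5776


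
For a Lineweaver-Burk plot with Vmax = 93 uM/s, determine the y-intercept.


y-intercept = 1/Vmax
= 1/93
= 0.0108 s/uM

0.0108 s/uM


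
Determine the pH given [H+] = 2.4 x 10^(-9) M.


pH = -log10([H+])
pH = -log10(2.4 x 10^(-9))
pH = 8.6198

8.6198


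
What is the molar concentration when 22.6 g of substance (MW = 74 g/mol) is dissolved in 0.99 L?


C = (mass / MW) / volume
C = (22.6 / 74) / 0.99
C = 0.3085 M

0.3085 M


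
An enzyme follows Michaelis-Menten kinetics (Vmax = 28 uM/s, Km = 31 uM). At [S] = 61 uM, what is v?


v = Vmax * [S] / (Km + [S])
v = 28 * 61 / (31 + 61)
v = 18.5652 uM/s

18.5652 uM/s


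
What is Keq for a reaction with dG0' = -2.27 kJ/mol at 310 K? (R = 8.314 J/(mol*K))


Keq = exp(-dG0 * 1000 / (R * T))
Keq = exp(-(-2.27) * 1000 / (8.314 * 310))
Keq = 2.4127

2.4127


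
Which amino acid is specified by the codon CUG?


Standard genetic code lookup.
Codon CUG -> Leu

Leu


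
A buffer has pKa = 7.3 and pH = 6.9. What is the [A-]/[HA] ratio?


[A-]/[HA] = 10^(pH - pKa)
= 10^(6.9 - 7.3)
= 0.3981

0.3981


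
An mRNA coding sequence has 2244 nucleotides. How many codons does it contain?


codons = nucleotides / 3
codons = 2244 / 3 = 748

748


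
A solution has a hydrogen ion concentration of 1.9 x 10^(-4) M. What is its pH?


pH = -log10([H+])
pH = -log10(1.9 x 10^(-4))
pH = 3.7212

3.7212


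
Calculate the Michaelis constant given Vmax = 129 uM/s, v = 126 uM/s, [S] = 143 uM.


Km = [S] * (Vmax - v) / v
Km = 143 * (129 - 126) / 126
Km = 3.4048 uM

3.4048 uM


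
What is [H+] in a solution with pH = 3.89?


[H+] = 10^(-pH)
[H+] = 10^(-3.89)
[H+] = 1.288e-04 M

1.288e-04 M


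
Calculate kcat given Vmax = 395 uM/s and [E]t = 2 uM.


kcat = Vmax / [E]t
kcat = 395 / 2
kcat = 197.5 s^-1

197.5 s^-1


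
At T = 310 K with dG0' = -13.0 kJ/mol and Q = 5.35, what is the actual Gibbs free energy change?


dG = dG0' + RT * ln(Q) / 1000
dG = -13.0 + 8.314 * 310 * ln(5.35) / 1000
dG = -8.6776 kJ/mol

-8.6776 kJ/mol


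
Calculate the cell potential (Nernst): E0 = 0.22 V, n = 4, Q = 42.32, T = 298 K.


E = E0 - (RT/nF) * ln(Q)
E = 0.22 - (8.314 * 298 / (4 * 96485)) * ln(42.32)
E = 0.196 V

0.196 V


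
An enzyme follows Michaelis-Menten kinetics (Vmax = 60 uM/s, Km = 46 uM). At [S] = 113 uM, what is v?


v = Vmax * [S] / (Km + [S])
v = 60 * 113 / (46 + 113)
v = 42.6415 uM/s

42.6415 uM/s


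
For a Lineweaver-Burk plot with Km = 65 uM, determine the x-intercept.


x-intercept = -1/Km
= -1/65
= -0.0154 1/uM

-0.0154 1/uM


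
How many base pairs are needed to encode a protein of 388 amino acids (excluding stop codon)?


Each amino acid = 1 codon = 3 bp
bp = 388 * 3 = 1164 bp

1164 bp


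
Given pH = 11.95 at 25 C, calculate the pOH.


pOH = 14 - pH
pOH = 14 - 11.95
pOH = 2.05

2.05


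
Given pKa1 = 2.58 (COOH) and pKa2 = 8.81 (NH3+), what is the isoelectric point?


pI = (pKa1 + pKa2) / 2
pI = (2.58 + 8.81) / 2
pI = 5.695

5.695


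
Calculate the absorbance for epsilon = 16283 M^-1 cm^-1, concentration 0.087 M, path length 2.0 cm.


A = epsilon * c * l
A = 16283 * 0.087 * 2.0
A = 2833.242

2833.242


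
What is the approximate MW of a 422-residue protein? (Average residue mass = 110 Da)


MW = n_residues * 110 Da
MW = 422 * 110
MW = 46420 Da

46420 Da


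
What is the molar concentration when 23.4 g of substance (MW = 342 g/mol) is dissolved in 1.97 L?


C = (mass / MW) / volume
C = (23.4 / 342) / 1.97
C = 0.0347 M

0.0347 M


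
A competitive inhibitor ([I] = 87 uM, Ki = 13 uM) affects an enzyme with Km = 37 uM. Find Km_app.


Km_app = Km * (1 + [I]/Ki)
Km_app = 37 * (1 + 87/13)
Km_app = 284.6154 uM

284.6154 uM


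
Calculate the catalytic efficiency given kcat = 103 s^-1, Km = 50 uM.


Catalytic efficiency = kcat / Km
= 103 / 50
= 2.06 uM^-1*s^-1

2.06 uM^-1*s^-1


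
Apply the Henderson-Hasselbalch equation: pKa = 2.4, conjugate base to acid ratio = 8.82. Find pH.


pH = pKa + log10([A-]/[HA])
pH = 2.4 + log10(8.82)
pH = 3.3455

3.3455


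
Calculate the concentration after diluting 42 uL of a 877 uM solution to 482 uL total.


C2 = C1 * V1 / V2
C2 = 877 * 42 / 482
C2 = 76.4191 uM

76.4191 uM


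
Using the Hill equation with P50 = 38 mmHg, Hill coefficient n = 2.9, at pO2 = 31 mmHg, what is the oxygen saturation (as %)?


Y = pO2^n / (P50^n + pO2^n)
Y = 31^2.9 / (38^2.9 + 31^2.9)
Y = 35.65%

35.65%


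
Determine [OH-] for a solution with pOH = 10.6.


[OH-] = 10^(-pOH)
[OH-] = 10^(-10.6)
[OH-] = 2.512e-11 M

2.512e-11 M


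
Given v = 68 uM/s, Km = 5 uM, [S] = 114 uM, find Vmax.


Vmax = v * (Km + [S]) / [S]
Vmax = 68 * (5 + 114) / 114
Vmax = 70.9825 uM/s

70.9825 uM/s


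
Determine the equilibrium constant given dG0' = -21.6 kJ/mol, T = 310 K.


Keq = exp(-dG0 * 1000 / (R * T))
Keq = exp(-(-21.6) * 1000 / (8.314 * 310))
Keq = 4362.208

4362.208


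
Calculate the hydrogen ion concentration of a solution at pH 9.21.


[H+] = 10^(-pH)
[H+] = 10^(-9.21)
[H+] = 6.166e-10 M

6.166e-10 M


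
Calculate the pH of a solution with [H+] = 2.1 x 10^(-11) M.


pH = -log10([H+])
pH = -log10(2.1 x 10^(-11))
pH = 10.6778

10.6778


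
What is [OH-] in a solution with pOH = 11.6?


[OH-] = 10^(-pOH)
[OH-] = 10^(-11.6)
[OH-] = 2.512e-12 M

2.512e-12 M


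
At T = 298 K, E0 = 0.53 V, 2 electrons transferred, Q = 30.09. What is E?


E = E0 - (RT/nF) * ln(Q)
E = 0.53 - (8.314 * 298 / (2 * 96485)) * ln(30.09)
E = 0.4863 V

0.4863 V


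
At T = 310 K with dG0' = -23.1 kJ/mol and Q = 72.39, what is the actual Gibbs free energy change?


dG = dG0' + RT * ln(Q) / 1000
dG = -23.1 + 8.314 * 310 * ln(72.39) / 1000
dG = -12.0637 kJ/mol

-12.0637 kJ/mol


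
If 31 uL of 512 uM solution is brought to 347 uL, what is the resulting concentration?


C2 = C1 * V1 / V2
C2 = 512 * 31 / 347
C2 = 45.7406 uM

45.7406 uM


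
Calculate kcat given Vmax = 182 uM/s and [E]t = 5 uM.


kcat = Vmax / [E]t
kcat = 182 / 5
kcat = 36.4 s^-1

36.4 s^-1


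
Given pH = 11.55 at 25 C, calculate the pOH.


pOH = 14 - pH
pOH = 14 - 11.55
pOH = 2.45

2.45


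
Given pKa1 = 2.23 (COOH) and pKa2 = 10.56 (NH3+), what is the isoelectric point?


pI = (pKa1 + pKa2) / 2
pI = (2.23 + 10.56) / 2
pI = 6.395

6.395


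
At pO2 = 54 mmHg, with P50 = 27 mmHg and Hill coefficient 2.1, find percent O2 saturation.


Y = pO2^n / (P50^n + pO2^n)
Y = 54^2.1 / (27^2.1 + 54^2.1)
Y = 81.09%

81.09%


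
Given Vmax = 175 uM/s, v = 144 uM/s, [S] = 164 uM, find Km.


Km = [S] * (Vmax - v) / v
Km = 164 * (175 - 144) / 144
Km = 35.3056 uM

35.3056 uM


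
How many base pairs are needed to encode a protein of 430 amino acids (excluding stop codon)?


Each amino acid = 1 codon = 3 bp
bp = 430 * 3 = 1290 bp

1290 bp


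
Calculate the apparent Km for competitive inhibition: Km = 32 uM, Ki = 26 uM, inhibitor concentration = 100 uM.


Km_app = Km * (1 + [I]/Ki)
Km_app = 32 * (1 + 100/26)
Km_app = 155.0769 uM

155.0769 uM


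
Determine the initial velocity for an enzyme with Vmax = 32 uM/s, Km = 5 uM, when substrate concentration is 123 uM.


v = Vmax * [S] / (Km + [S])
v = 32 * 123 / (5 + 123)
v = 30.75 uM/s

30.75 uM/s


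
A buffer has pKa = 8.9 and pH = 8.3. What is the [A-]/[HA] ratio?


[A-]/[HA] = 10^(pH - pKa)
= 10^(8.3 - 8.9)
= 0.2512

0.2512


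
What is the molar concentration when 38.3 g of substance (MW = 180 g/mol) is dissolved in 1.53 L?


C = (mass / MW) / volume
C = (38.3 / 180) / 1.53
C = 0.1391 M

0.1391 M


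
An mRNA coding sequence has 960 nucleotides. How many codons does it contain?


codons = nucleotides / 3
codons = 960 / 3 = 320

320


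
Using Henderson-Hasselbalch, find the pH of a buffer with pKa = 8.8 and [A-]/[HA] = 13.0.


pH = pKa + log10([A-]/[HA])
pH = 8.8 + log10(13.0)
pH = 9.9139

9.9139


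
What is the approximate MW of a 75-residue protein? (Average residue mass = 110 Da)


MW = n_residues * 110 Da
MW = 75 * 110
MW = 8250 Da

8250 Da


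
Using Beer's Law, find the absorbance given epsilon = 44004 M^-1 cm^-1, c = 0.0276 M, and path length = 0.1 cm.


A = epsilon * c * l
A = 44004 * 0.0276 * 0.1
A = 121.451

121.451


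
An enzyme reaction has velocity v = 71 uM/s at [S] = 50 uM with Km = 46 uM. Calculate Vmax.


Vmax = v * (Km + [S]) / [S]
Vmax = 71 * (46 + 50) / 50
Vmax = 136.32 uM/s

136.32 uM/s


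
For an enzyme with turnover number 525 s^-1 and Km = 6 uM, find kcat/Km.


Catalytic efficiency = kcat / Km
= 525 / 6
= 87.5 uM^-1*s^-1

87.5 uM^-1*s^-1


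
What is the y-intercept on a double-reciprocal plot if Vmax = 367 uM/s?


y-intercept = 1/Vmax
= 1/367
= 0.0027 s/uM

0.0027 s/uM


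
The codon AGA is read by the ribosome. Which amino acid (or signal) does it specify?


Standard genetic code lookup.
Codon AGA -> Arg

Arg


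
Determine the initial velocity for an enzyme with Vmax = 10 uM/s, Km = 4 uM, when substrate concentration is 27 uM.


v = Vmax * [S] / (Km + [S])
v = 10 * 27 / (4 + 27)
v = 8.7097 uM/s

8.7097 uM/s


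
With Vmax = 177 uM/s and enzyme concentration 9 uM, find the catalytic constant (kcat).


kcat = Vmax / [E]t
kcat = 177 / 9
kcat = 19.6667 s^-1

19.6667 s^-1


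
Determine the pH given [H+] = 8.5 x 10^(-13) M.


pH = -log10([H+])
pH = -log10(8.5 x 10^(-13))
pH = 12.0706

12.0706


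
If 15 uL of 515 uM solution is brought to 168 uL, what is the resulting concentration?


C2 = C1 * V1 / V2
C2 = 515 * 15 / 168
C2 = 45.9821 uM

45.9821 uM


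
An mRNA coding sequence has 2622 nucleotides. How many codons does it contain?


codons = nucleotides / 3
codons = 2622 / 3 = 874

874


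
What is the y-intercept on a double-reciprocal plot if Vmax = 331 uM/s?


y-intercept = 1/Vmax
= 1/331
= 0.003 s/uM

0.003 s/uM


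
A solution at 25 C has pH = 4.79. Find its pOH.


pOH = 14 - pH
pOH = 14 - 4.79
pOH = 9.21

9.21


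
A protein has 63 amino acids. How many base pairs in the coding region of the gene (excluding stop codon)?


Each amino acid = 1 codon = 3 bp
bp = 63 * 3 = 189 bp

189 bp


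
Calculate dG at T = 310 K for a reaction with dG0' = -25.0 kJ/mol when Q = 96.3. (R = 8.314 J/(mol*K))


dG = dG0' + RT * ln(Q) / 1000
dG = -25.0 + 8.314 * 310 * ln(96.3) / 1000
dG = -13.2281 kJ/mol

-13.2281 kJ/mol


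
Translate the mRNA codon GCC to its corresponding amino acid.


Standard genetic code lookup.
Codon GCC -> Ala

Ala


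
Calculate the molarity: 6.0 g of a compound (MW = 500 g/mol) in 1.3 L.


C = (mass / MW) / volume
C = (6.0 / 500) / 1.3
C = 0.0092 M

0.0092 M


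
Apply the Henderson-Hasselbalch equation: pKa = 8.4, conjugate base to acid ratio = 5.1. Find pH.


pH = pKa + log10([A-]/[HA])
pH = 8.4 + log10(5.1)
pH = 9.1076

9.1076


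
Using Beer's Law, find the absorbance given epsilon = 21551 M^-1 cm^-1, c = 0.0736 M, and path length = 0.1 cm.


A = epsilon * c * l
A = 21551 * 0.0736 * 0.1
A = 158.6154

158.6154


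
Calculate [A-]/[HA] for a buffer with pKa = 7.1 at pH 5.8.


[A-]/[HA] = 10^(pH - pKa)
= 10^(5.8 - 7.1)
= 0.0501

0.0501


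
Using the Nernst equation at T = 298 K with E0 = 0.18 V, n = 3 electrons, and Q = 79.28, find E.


E = E0 - (RT/nF) * ln(Q)
E = 0.18 - (8.314 * 298 / (3 * 96485)) * ln(79.28)
E = 0.1426 V

0.1426 V
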